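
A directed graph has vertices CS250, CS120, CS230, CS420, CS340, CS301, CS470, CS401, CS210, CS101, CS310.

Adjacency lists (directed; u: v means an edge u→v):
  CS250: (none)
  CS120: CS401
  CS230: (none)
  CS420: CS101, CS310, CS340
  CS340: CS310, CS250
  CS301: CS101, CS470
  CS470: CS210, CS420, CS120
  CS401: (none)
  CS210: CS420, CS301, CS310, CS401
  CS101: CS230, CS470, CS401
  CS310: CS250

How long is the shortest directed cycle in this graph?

For each vertex v, BFS finds the shortest path from v back to v.
The shortest such closed walk is CS210 → CS301 → CS470 → CS210, length 3.

3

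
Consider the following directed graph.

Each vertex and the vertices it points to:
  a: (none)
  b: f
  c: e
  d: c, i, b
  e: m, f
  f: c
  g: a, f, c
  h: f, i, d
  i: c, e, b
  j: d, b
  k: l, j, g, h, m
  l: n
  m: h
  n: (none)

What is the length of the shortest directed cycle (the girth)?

3

For each vertex v, BFS finds the shortest path from v back to v.
The shortest such closed walk is e → f → c → e, length 3.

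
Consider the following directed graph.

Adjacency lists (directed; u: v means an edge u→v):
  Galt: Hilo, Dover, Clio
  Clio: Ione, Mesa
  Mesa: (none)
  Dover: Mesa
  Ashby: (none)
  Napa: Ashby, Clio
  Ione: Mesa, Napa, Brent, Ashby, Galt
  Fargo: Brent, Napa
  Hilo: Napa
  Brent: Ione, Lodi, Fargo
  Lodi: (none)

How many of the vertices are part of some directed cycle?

7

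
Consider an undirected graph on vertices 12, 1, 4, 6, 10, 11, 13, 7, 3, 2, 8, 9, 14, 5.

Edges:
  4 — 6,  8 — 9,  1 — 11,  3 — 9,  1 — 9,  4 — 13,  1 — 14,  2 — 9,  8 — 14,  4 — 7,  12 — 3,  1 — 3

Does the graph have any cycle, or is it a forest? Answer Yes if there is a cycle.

DFS, tracking each vertex's parent; an edge to a visited non-parent vertex closes a cycle.
Start from 7:
visit 7 (parent –)
  visit 4 (parent 7)
    visit 6 (parent 4)
      6–4: parent, skip
    4–7: parent, skip
    visit 13 (parent 4)
      13–4: parent, skip
visit 12 (parent –)
  visit 3 (parent 12)
    3–12: parent, skip
    visit 9 (parent 3)
      9–3: parent, skip
      visit 2 (parent 9)
        2–9: parent, skip
      visit 8 (parent 9)
        visit 14 (parent 8)
          14–8: parent, skip
          visit 1 (parent 14)
            visit 11 (parent 1)
              11–1: parent, skip
            1–9: 9 visited and ≠ parent → cycle
Cycle: 9 – 8 – 14 – 1 – 9.

Yes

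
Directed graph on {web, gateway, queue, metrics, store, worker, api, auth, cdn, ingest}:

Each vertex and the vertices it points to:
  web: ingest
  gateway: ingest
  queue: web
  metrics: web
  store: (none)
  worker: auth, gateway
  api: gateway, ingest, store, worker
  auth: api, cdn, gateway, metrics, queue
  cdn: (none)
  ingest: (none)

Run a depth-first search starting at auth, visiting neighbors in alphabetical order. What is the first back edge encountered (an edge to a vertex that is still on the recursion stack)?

worker->auth

DFS from auth (visiting neighbors in alphabetical order); mark gray on enter, black on exit:
auth gray
  api gray
    gateway gray
      ingest gray
      ingest black
    gateway black
    api→ingest: ingest black — skip
    store gray
    store black
    worker gray
      worker→auth: auth is gray → back edge
First back edge: worker → auth.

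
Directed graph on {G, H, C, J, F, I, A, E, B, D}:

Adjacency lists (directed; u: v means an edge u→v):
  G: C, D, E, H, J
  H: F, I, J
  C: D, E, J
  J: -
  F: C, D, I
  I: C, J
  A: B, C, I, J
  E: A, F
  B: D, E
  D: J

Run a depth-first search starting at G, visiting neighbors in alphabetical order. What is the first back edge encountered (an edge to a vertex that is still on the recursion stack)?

DFS from G (visiting neighbors in alphabetical order); mark gray on enter, black on exit:
G gray
  C gray
    D gray
      J gray
      J black
    D black
    E gray
      A gray
        B gray
          B→D: D black — skip
          B→E: E is gray → back edge
First back edge: B → E.

B→E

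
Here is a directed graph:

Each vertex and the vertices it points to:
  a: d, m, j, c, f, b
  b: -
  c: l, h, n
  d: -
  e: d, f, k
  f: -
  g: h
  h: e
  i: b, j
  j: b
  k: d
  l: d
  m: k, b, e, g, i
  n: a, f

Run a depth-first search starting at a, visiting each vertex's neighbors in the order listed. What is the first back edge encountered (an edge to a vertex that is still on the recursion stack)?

n->a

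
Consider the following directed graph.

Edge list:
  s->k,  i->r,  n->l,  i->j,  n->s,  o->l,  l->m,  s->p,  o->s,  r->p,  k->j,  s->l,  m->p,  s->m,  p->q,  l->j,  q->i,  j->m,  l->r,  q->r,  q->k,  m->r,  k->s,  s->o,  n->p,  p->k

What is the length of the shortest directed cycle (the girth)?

2

For each vertex v, BFS finds the shortest path from v back to v.
The shortest such closed walk is s → k → s, length 2.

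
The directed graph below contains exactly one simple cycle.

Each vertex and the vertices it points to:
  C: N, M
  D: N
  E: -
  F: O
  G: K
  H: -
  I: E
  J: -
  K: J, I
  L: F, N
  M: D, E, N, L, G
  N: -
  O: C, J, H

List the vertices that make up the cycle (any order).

DFS with gray/black marking from M:
M gray
  D gray
    N gray
    N black
  D black
  E gray
  E black
  M→N: N black — skip
  L gray
    F gray
      O gray
        C gray
          C→N: N black — skip
          C→M: M is gray → back edge
Back edge closes the cycle M → L → F → O → C → M; its vertices are {C, F, L, M, O}.

C, F, L, M, O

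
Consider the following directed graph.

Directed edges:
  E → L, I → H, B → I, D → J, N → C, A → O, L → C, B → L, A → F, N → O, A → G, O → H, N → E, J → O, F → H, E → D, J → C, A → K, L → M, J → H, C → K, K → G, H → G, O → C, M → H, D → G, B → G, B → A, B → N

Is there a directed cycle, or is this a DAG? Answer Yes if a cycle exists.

No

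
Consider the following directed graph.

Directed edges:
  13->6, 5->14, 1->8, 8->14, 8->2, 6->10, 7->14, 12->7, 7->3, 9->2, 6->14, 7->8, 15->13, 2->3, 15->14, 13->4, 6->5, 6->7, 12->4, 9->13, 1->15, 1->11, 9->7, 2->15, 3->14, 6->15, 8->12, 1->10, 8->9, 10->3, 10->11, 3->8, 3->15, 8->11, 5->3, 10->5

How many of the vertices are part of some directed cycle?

11

A vertex is on a directed cycle iff it belongs to a strongly connected component of size ≥ 2 (or has a self-loop).
The vertices on cycles are {2, 3, 5, 6, 7, 8, 9, 10, 12, 13, 15} — 11 in total.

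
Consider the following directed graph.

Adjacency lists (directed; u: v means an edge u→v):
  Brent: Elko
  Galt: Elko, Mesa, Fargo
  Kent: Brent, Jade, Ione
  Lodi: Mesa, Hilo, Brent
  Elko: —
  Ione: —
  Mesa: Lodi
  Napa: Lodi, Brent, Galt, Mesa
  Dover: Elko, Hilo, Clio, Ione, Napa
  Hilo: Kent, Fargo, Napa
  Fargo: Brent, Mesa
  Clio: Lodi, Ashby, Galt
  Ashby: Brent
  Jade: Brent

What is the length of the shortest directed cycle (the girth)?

2

For each vertex v, BFS finds the shortest path from v back to v.
The shortest such closed walk is Mesa → Lodi → Mesa, length 2.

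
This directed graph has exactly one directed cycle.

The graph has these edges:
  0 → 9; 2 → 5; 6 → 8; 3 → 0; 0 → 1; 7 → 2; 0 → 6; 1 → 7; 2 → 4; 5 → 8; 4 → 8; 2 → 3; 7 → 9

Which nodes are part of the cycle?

DFS with gray/black marking from 3:
3 gray
  0 gray
    6 gray
      8 gray
      8 black
    6 black
    9 gray
    9 black
    1 gray
      7 gray
        7→9: 9 black — skip
        2 gray
          4 gray
            4→8: 8 black — skip
          4 black
          2→3: 3 is gray → back edge
Back edge closes the cycle 3 → 0 → 1 → 7 → 2 → 3; its vertices are {0, 1, 2, 3, 7}.

0, 1, 2, 3, 7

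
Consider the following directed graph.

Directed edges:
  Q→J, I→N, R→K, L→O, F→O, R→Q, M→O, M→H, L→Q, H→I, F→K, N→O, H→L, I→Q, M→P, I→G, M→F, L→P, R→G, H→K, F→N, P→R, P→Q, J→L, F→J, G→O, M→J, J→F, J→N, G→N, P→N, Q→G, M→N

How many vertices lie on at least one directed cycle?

6

A vertex is on a directed cycle iff it belongs to a strongly connected component of size ≥ 2 (or has a self-loop).
The vertices on cycles are {F, J, L, P, Q, R} — 6 in total.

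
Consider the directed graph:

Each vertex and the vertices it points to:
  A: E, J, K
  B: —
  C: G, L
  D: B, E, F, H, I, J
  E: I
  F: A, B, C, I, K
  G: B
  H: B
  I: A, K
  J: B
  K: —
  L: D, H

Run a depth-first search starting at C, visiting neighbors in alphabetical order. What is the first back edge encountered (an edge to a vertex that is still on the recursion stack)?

A->E

DFS from C (visiting neighbors in alphabetical order); mark gray on enter, black on exit:
C gray
  G gray
    B gray
    B black
  G black
  L gray
    D gray
      D→B: B black — skip
      E gray
        I gray
          A gray
            A→E: E is gray → back edge
First back edge: A → E.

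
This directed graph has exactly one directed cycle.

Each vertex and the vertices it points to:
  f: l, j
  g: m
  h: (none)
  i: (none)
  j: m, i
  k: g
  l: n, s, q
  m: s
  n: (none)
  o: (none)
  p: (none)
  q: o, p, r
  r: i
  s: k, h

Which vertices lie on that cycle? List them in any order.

g, k, m, s

DFS with gray/black marking from s:
s gray
  k gray
    g gray
      m gray
        m→s: s is gray → back edge
Back edge closes the cycle s → k → g → m → s; its vertices are {g, k, m, s}.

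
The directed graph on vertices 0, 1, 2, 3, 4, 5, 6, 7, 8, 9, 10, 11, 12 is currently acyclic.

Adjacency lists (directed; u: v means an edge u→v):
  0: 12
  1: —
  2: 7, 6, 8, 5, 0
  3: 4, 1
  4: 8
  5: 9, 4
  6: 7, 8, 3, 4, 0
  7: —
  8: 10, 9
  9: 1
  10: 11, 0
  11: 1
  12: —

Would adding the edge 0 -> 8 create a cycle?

Adding 0→8 creates a cycle iff 8 can already reach 0.
Path from 8: 8 → 10 → 0.
So 8 → … → 0 → 8 is a cycle.

Yes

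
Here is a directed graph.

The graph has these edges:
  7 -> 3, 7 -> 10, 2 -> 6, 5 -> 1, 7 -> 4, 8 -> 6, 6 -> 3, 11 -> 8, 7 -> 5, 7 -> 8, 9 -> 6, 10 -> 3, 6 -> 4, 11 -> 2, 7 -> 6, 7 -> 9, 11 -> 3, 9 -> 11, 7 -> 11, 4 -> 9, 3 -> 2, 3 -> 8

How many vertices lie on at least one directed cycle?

7

A vertex is on a directed cycle iff it belongs to a strongly connected component of size ≥ 2 (or has a self-loop).
The vertices on cycles are {2, 3, 4, 6, 8, 9, 11} — 7 in total.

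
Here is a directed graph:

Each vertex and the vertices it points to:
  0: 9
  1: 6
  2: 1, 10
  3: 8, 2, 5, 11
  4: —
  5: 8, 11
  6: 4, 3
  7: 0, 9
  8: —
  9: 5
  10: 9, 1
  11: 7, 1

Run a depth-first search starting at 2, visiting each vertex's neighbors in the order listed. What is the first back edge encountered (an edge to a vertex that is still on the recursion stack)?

DFS from 2 (visiting each vertex's neighbors in the order listed); mark gray on enter, black on exit:
2 gray
  1 gray
    6 gray
      4 gray
      4 black
      3 gray
        8 gray
        8 black
        3→2: 2 is gray → back edge
First back edge: 3 → 2.

3->2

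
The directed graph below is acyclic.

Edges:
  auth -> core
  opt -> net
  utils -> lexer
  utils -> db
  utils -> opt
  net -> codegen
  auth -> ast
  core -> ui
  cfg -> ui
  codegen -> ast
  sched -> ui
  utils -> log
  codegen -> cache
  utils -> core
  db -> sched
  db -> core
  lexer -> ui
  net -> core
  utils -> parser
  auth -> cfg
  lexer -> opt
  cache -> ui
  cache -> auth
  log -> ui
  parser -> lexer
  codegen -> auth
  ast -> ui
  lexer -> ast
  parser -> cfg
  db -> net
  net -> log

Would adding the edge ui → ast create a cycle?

Adding ui→ast creates a cycle iff ast can already reach ui.
Path from ast: ast → ui.
So ast → … → ui → ast is a cycle.

Yes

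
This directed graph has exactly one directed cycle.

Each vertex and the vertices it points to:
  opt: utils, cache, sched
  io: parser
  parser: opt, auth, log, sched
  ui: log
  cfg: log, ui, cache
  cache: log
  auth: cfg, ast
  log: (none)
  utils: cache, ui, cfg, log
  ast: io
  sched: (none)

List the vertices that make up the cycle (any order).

DFS with gray/black marking from parser:
parser gray
  opt gray
    utils gray
      cache gray
        log gray
        log black
      cache black
      ui gray
        ui→log: log black — skip
      ui black
      cfg gray
        cfg→log: log black — skip
        cfg→ui: ui black — skip
        cfg→cache: cache black — skip
      cfg black
      utils→log: log black — skip
    utils black
    opt→cache: cache black — skip
    sched gray
    sched black
  opt black
  auth gray
    auth→cfg: cfg black — skip
    ast gray
      io gray
        io→parser: parser is gray → back edge
Back edge closes the cycle parser → auth → ast → io → parser; its vertices are {io, ast, auth, parser}.

io, ast, auth, parser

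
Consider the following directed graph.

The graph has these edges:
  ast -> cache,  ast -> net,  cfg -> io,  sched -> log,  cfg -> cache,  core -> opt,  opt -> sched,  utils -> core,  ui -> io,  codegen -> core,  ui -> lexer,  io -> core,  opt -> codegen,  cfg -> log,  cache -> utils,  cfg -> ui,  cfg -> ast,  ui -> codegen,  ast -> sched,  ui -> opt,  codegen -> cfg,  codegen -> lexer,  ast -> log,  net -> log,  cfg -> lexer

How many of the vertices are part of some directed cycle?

9

A vertex is on a directed cycle iff it belongs to a strongly connected component of size ≥ 2 (or has a self-loop).
The vertices on cycles are {io, ui, ast, cfg, opt, core, cache, utils, codegen} — 9 in total.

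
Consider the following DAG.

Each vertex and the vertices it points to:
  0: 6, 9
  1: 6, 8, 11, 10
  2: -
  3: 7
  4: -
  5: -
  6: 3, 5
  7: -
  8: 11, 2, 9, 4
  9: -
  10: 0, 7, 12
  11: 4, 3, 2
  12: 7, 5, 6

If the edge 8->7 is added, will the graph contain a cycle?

Adding 8→7 creates a cycle iff 7 can already reach 8.
Explore from 7: no path reaches 8. The graph stays acyclic.

No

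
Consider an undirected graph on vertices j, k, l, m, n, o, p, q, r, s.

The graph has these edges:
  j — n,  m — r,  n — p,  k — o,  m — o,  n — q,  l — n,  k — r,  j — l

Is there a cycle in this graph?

Yes

DFS, tracking each vertex's parent; an edge to a visited non-parent vertex closes a cycle.
Start from m:
visit m (parent –)
  visit r (parent m)
    r–m: parent, skip
    visit k (parent r)
      visit o (parent k)
        o–m: m visited and ≠ parent → cycle
Cycle: m – r – k – o – m.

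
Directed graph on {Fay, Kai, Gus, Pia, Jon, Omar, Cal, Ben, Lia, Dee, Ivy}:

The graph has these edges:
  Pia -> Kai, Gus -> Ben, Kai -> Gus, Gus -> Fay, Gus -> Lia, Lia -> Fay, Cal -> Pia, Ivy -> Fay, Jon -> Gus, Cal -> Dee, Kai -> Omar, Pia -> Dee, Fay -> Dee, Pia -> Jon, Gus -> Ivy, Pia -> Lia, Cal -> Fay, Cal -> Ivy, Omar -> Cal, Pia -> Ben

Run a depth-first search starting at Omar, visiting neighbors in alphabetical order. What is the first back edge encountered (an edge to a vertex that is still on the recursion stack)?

DFS from Omar (visiting neighbors in alphabetical order); mark gray on enter, black on exit:
Omar gray
  Cal gray
    Dee gray
    Dee black
    Fay gray
      Fay→Dee: Dee black — skip
    Fay black
    Ivy gray
      Ivy→Fay: Fay black — skip
    Ivy black
    Pia gray
      Ben gray
      Ben black
      Pia→Dee: Dee black — skip
      Jon gray
        Gus gray
          Gus→Ben: Ben black — skip
          Gus→Fay: Fay black — skip
          Gus→Ivy: Ivy black — skip
          Lia gray
            Lia→Fay: Fay black — skip
          Lia black
        Gus black
      Jon black
      Kai gray
        Kai→Gus: Gus black — skip
        Kai→Omar: Omar is gray → back edge
First back edge: Kai → Omar.

Kai→Omar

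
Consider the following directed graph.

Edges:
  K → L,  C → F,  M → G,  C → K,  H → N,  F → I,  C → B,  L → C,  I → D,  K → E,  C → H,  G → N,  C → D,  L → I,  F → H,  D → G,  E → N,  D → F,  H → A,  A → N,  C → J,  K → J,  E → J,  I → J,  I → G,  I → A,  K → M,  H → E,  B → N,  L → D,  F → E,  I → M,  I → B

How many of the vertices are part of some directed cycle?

A vertex is on a directed cycle iff it belongs to a strongly connected component of size ≥ 2 (or has a self-loop).
The vertices on cycles are {C, D, F, I, K, L} — 6 in total.

6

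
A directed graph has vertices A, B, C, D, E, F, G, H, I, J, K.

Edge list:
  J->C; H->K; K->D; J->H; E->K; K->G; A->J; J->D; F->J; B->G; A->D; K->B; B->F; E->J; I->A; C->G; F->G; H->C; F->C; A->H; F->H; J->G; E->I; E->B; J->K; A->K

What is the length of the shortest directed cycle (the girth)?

4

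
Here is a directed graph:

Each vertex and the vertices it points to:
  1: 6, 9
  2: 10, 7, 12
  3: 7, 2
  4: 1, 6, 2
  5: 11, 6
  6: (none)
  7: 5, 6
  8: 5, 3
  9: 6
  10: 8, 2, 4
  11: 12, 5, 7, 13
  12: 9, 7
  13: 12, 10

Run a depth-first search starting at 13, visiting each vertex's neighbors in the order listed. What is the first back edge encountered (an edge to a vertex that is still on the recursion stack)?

11→12

DFS from 13 (visiting each vertex's neighbors in the order listed); mark gray on enter, black on exit:
13 gray
  12 gray
    9 gray
      6 gray
      6 black
    9 black
    7 gray
      5 gray
        11 gray
          11→12: 12 is gray → back edge
First back edge: 11 → 12.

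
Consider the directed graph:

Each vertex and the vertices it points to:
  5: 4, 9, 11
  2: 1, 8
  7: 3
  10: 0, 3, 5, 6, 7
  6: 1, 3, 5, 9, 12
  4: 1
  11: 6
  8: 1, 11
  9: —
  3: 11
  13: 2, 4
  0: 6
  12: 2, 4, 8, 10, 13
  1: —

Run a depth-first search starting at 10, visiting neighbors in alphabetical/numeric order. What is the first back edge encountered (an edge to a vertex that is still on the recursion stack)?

11->6

DFS from 10 (visiting neighbors in alphabetical/numeric order); mark gray on enter, black on exit:
10 gray
  0 gray
    6 gray
      1 gray
      1 black
      3 gray
        11 gray
          11→6: 6 is gray → back edge
First back edge: 11 → 6.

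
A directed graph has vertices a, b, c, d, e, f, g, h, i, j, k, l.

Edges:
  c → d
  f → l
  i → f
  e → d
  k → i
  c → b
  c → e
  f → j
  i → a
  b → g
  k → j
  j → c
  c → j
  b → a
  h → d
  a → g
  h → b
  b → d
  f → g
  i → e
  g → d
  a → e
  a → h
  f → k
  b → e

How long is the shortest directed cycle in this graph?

2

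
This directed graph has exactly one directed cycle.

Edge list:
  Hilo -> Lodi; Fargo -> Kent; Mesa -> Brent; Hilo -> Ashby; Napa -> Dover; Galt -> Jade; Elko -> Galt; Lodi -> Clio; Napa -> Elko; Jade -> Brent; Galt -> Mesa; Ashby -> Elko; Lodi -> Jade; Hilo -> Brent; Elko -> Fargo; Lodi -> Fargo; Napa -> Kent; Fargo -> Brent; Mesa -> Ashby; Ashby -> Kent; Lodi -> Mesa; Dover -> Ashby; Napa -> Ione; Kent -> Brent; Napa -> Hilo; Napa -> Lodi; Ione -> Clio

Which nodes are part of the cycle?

Elko, Galt, Mesa, Ashby

DFS with gray/black marking from Elko:
Elko gray
  Fargo gray
    Kent gray
      Brent gray
      Brent black
    Kent black
    Fargo→Brent: Brent black — skip
  Fargo black
  Galt gray
    Mesa gray
      Mesa→Brent: Brent black — skip
      Ashby gray
        Ashby→Elko: Elko is gray → back edge
Back edge closes the cycle Elko → Galt → Mesa → Ashby → Elko; its vertices are {Elko, Galt, Mesa, Ashby}.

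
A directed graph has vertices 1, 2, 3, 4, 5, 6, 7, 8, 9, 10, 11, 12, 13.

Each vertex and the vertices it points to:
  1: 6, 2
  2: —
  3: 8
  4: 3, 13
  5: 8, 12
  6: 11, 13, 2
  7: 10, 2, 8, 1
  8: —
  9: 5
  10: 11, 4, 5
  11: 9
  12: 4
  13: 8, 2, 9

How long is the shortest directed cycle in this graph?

5

For each vertex v, BFS finds the shortest path from v back to v.
The shortest such closed walk is 5 → 12 → 4 → 13 → 9 → 5, length 5.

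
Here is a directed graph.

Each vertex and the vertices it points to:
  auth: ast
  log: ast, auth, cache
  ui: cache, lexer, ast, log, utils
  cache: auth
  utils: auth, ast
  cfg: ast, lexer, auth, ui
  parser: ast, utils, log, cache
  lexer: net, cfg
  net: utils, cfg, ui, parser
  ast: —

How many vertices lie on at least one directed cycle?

4

A vertex is on a directed cycle iff it belongs to a strongly connected component of size ≥ 2 (or has a self-loop).
The vertices on cycles are {ui, cfg, net, lexer} — 4 in total.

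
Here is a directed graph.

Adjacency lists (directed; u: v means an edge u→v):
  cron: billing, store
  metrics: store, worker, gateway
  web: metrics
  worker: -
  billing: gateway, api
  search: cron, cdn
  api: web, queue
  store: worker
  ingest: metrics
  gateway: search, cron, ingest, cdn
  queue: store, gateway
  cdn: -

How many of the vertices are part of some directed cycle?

9

A vertex is on a directed cycle iff it belongs to a strongly connected component of size ≥ 2 (or has a self-loop).
The vertices on cycles are {api, web, cron, queue, ingest, search, billing, gateway, metrics} — 9 in total.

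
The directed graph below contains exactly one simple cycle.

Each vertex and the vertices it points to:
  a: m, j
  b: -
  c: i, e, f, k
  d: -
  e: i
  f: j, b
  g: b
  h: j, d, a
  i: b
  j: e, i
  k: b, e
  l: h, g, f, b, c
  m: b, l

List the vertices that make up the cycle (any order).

DFS with gray/black marking from m:
m gray
  b gray
  b black
  l gray
    h gray
      j gray
        e gray
          i gray
            i→b: b black — skip
          i black
        e black
        j→i: i black — skip
      j black
      d gray
      d black
      a gray
        a→m: m is gray → back edge
Back edge closes the cycle m → l → h → a → m; its vertices are {a, h, l, m}.

a, h, l, m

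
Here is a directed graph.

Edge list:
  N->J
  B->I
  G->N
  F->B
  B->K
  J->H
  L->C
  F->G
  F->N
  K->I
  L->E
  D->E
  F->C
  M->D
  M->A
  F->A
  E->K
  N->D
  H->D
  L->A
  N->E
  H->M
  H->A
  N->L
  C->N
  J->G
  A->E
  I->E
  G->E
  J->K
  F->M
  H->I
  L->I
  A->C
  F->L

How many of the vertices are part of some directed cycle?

11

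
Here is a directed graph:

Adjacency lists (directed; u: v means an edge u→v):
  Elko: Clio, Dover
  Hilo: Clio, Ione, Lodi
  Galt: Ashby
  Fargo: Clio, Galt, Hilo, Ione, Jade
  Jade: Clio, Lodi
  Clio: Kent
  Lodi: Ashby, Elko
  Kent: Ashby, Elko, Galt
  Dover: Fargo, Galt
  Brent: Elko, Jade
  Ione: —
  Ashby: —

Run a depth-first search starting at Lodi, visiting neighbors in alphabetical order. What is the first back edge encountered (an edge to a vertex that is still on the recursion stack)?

Kent→Elko

DFS from Lodi (visiting neighbors in alphabetical order); mark gray on enter, black on exit:
Lodi gray
  Ashby gray
  Ashby black
  Elko gray
    Clio gray
      Kent gray
        Kent→Ashby: Ashby black — skip
        Kent→Elko: Elko is gray → back edge
First back edge: Kent → Elko.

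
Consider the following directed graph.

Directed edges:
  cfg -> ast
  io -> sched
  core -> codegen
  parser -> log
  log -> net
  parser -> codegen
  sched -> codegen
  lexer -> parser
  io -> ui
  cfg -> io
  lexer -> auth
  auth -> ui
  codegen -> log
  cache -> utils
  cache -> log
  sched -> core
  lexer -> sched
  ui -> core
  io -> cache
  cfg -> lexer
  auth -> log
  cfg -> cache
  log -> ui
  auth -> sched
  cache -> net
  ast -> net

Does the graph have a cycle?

DFS with white/gray/black marking, starting from cache:
cache gray
  utils gray
  utils black
  log gray
    net gray
    net black
    ui gray
      core gray
        codegen gray
          codegen→log: log is gray → back edge
Back edge found, so a cycle exists: log → ui → core → codegen → log.

Yes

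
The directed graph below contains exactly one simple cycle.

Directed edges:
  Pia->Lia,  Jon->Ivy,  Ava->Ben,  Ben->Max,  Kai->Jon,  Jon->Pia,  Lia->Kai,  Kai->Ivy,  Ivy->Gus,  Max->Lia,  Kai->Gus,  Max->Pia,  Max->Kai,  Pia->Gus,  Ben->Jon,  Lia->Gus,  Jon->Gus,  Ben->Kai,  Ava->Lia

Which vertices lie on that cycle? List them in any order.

Jon, Kai, Lia, Pia

DFS with gray/black marking from Kai:
Kai gray
  Ivy gray
    Gus gray
    Gus black
  Ivy black
  Kai→Gus: Gus black — skip
  Jon gray
    Pia gray
      Lia gray
        Lia→Gus: Gus black — skip
        Lia→Kai: Kai is gray → back edge
Back edge closes the cycle Kai → Jon → Pia → Lia → Kai; its vertices are {Jon, Kai, Lia, Pia}.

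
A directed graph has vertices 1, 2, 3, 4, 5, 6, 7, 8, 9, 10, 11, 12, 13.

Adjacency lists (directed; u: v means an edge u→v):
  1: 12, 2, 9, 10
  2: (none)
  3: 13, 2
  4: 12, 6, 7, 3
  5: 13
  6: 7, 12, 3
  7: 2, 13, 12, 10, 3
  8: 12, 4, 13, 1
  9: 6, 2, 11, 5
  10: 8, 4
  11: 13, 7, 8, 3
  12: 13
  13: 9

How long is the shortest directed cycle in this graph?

3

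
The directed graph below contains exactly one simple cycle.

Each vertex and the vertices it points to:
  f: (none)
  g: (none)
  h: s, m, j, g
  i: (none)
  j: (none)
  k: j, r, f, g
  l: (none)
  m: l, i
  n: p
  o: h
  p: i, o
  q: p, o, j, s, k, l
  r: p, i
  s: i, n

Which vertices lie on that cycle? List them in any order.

DFS with gray/black marking from o:
o gray
  h gray
    s gray
      i gray
      i black
      n gray
        p gray
          p→i: i black — skip
          p→o: o is gray → back edge
Back edge closes the cycle o → h → s → n → p → o; its vertices are {h, n, o, p, s}.

h, n, o, p, s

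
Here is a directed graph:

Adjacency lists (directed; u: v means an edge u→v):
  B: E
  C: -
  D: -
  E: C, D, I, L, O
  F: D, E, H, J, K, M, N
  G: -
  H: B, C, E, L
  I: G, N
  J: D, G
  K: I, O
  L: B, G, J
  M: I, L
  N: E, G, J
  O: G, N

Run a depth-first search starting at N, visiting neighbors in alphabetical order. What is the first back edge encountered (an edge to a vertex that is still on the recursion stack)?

I->N

DFS from N (visiting neighbors in alphabetical order); mark gray on enter, black on exit:
N gray
  E gray
    C gray
    C black
    D gray
    D black
    I gray
      G gray
      G black
      I→N: N is gray → back edge
First back edge: I → N.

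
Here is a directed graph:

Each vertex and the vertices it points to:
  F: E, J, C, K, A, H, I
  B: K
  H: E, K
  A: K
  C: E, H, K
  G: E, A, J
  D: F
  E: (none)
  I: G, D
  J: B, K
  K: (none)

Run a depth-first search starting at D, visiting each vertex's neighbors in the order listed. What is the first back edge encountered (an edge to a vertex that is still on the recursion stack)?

I→D

DFS from D (visiting each vertex's neighbors in the order listed); mark gray on enter, black on exit:
D gray
  F gray
    E gray
    E black
    J gray
      B gray
        K gray
        K black
      B black
      J→K: K black — skip
    J black
    C gray
      C→E: E black — skip
      H gray
        H→E: E black — skip
        H→K: K black — skip
      H black
      C→K: K black — skip
    C black
    F→K: K black — skip
    A gray
      A→K: K black — skip
    A black
    F→H: H black — skip
    I gray
      G gray
        G→E: E black — skip
        G→A: A black — skip
        G→J: J black — skip
      G black
      I→D: D is gray → back edge
First back edge: I → D.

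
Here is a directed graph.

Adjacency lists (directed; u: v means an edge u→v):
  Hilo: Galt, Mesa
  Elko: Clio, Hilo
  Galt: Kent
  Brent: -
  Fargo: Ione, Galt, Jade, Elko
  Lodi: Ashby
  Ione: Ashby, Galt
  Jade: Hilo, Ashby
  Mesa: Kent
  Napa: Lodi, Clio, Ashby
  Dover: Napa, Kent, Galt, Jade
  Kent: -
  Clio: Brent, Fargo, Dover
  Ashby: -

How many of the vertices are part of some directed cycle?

A vertex is on a directed cycle iff it belongs to a strongly connected component of size ≥ 2 (or has a self-loop).
The vertices on cycles are {Clio, Elko, Napa, Dover, Fargo} — 5 in total.

5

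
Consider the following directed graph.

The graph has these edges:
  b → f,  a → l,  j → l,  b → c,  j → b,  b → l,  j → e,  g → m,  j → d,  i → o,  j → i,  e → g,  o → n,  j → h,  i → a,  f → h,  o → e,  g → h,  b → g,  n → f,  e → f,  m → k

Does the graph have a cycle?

No

DFS with white/gray/black marking, starting from n:
n gray
  f gray
    h gray
    h black
  f black
n black
b gray
  l gray
  l black
  g gray
    g→h: h black — skip
    m gray
      k gray
      k black
    m black
  g black
  b→f: f black — skip
  c gray
  c black
b black
d gray
d black
e gray
  e→f: f black — skip
  e→g: g black — skip
e black
i gray
  o gray
    o→n: n black — skip
    o→e: e black — skip
  o black
  a gray
    a→l: l black — skip
  a black
i black
j gray
  j→b: b black — skip
  j→d: d black — skip
  j→l: l black — skip
  j→h: h black — skip
  j→e: e black — skip
  j→i: i black — skip
j black
Every edge goes to a white or black vertex — no back edge, so the graph is acyclic.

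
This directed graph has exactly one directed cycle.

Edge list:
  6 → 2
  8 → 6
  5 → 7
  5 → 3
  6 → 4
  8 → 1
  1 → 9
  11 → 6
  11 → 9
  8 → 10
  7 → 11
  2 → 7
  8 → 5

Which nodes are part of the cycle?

2, 6, 7, 11

DFS with gray/black marking from 6:
6 gray
  2 gray
    7 gray
      11 gray
        11→6: 6 is gray → back edge
Back edge closes the cycle 6 → 2 → 7 → 11 → 6; its vertices are {2, 6, 7, 11}.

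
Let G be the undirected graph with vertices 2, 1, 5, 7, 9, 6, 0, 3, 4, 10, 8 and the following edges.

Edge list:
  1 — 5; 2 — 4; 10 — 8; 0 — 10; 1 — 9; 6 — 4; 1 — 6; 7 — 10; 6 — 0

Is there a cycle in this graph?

No

DFS, tracking each vertex's parent; an edge to a visited non-parent vertex closes a cycle.
Start from 8:
visit 8 (parent –)
  visit 10 (parent 8)
    visit 7 (parent 10)
      7–10: parent, skip
    visit 0 (parent 10)
      0–10: parent, skip
      visit 6 (parent 0)
        6–0: parent, skip
        visit 1 (parent 6)
          visit 9 (parent 1)
            9–1: parent, skip
          visit 5 (parent 1)
            5–1: parent, skip
          1–6: parent, skip
        visit 4 (parent 6)
          4–6: parent, skip
          visit 2 (parent 4)
            2–4: parent, skip
    10–8: parent, skip
visit 3 (parent –)
No non-parent visited neighbor found — the graph is a forest.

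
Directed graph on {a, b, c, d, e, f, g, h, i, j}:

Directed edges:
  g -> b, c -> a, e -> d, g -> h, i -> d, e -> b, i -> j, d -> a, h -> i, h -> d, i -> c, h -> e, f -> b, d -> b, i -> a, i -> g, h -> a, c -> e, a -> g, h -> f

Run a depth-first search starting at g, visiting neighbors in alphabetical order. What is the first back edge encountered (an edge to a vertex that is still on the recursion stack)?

DFS from g (visiting neighbors in alphabetical order); mark gray on enter, black on exit:
g gray
  b gray
  b black
  h gray
    a gray
      a→g: g is gray → back edge
First back edge: a → g.

a→g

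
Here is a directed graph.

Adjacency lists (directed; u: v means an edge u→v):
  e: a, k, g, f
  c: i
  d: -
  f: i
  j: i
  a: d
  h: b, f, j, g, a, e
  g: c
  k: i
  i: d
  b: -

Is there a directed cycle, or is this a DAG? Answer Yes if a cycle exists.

DFS with white/gray/black marking, starting from c:
c gray
  i gray
    d gray
    d black
  i black
c black
e gray
  a gray
    a→d: d black — skip
  a black
  k gray
    k→i: i black — skip
  k black
  g gray
    g→c: c black — skip
  g black
  f gray
    f→i: i black — skip
  f black
e black
j gray
  j→i: i black — skip
j black
h gray
  b gray
  b black
  h→f: f black — skip
  h→j: j black — skip
  h→g: g black — skip
  h→a: a black — skip
  h→e: e black — skip
h black
Every edge goes to a white or black vertex — no back edge, so the graph is acyclic.

No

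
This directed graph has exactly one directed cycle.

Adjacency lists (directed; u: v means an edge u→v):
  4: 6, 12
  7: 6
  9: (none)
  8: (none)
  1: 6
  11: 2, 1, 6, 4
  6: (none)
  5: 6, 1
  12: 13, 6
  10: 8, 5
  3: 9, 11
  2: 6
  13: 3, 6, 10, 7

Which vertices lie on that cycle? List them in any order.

DFS with gray/black marking from 13:
13 gray
  3 gray
    9 gray
    9 black
    11 gray
      2 gray
        6 gray
        6 black
      2 black
      1 gray
        1→6: 6 black — skip
      1 black
      11→6: 6 black — skip
      4 gray
        4→6: 6 black — skip
        12 gray
          12→13: 13 is gray → back edge
Back edge closes the cycle 13 → 3 → 11 → 4 → 12 → 13; its vertices are {3, 4, 11, 12, 13}.

3, 4, 11, 12, 13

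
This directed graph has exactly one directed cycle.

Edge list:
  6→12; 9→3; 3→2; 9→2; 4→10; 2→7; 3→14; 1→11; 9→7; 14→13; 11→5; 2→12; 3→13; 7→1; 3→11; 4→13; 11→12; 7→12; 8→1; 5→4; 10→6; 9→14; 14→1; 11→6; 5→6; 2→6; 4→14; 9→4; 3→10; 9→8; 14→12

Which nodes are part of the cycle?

DFS with gray/black marking from 11:
11 gray
  12 gray
  12 black
  5 gray
    6 gray
      6→12: 12 black — skip
    6 black
    4 gray
      14 gray
        1 gray
          1→11: 11 is gray → back edge
Back edge closes the cycle 11 → 5 → 4 → 14 → 1 → 11; its vertices are {1, 4, 5, 11, 14}.

1, 4, 5, 11, 14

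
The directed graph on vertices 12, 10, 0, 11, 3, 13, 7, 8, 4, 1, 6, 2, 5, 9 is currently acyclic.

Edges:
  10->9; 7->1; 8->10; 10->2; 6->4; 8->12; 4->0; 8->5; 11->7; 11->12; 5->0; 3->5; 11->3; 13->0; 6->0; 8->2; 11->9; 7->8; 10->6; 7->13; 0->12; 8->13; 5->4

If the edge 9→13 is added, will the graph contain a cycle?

No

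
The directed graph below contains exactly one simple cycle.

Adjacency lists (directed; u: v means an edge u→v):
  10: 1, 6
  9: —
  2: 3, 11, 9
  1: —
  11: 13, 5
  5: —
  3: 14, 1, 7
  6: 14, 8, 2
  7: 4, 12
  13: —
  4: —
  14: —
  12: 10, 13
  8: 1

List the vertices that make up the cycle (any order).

2, 3, 6, 7, 10, 12

DFS with gray/black marking from 6:
6 gray
  14 gray
  14 black
  8 gray
    1 gray
    1 black
  8 black
  2 gray
    3 gray
      3→14: 14 black — skip
      3→1: 1 black — skip
      7 gray
        4 gray
        4 black
        12 gray
          10 gray
            10→1: 1 black — skip
            10→6: 6 is gray → back edge
Back edge closes the cycle 6 → 2 → 3 → 7 → 12 → 10 → 6; its vertices are {2, 3, 6, 7, 10, 12}.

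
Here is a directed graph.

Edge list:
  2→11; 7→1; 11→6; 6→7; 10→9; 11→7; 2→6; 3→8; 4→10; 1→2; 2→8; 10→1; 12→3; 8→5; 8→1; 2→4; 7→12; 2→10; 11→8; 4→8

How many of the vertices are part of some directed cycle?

10

A vertex is on a directed cycle iff it belongs to a strongly connected component of size ≥ 2 (or has a self-loop).
The vertices on cycles are {1, 2, 3, 4, 6, 7, 8, 10, 11, 12} — 10 in total.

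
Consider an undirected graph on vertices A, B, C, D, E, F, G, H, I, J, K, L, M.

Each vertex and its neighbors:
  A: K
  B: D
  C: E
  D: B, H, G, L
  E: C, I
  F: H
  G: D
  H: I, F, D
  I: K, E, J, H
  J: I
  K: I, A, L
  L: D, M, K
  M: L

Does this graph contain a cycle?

Yes

DFS, tracking each vertex's parent; an edge to a visited non-parent vertex closes a cycle.
Start from H:
visit H (parent –)
  visit I (parent H)
    visit K (parent I)
      K–I: parent, skip
      visit A (parent K)
        A–K: parent, skip
      visit L (parent K)
        visit D (parent L)
          visit B (parent D)
            B–D: parent, skip
          D–H: H visited and ≠ parent → cycle
Cycle: H – I – K – L – D – H.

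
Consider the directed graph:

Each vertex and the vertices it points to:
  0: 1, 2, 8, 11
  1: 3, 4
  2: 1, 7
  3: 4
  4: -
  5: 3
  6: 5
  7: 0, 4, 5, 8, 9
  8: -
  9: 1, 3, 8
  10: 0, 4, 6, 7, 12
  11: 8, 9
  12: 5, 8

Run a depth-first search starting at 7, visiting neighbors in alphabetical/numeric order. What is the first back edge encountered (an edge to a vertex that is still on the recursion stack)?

2→7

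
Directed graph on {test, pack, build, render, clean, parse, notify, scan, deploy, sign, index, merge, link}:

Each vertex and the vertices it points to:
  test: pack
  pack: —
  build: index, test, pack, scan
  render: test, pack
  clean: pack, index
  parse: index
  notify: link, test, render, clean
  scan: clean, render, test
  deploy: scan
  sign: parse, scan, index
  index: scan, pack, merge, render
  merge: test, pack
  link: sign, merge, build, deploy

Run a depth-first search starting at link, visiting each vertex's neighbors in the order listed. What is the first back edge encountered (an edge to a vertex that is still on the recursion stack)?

DFS from link (visiting each vertex's neighbors in the order listed); mark gray on enter, black on exit:
link gray
  sign gray
    parse gray
      index gray
        scan gray
          clean gray
            pack gray
            pack black
            clean→index: index is gray → back edge
First back edge: clean → index.

clean→index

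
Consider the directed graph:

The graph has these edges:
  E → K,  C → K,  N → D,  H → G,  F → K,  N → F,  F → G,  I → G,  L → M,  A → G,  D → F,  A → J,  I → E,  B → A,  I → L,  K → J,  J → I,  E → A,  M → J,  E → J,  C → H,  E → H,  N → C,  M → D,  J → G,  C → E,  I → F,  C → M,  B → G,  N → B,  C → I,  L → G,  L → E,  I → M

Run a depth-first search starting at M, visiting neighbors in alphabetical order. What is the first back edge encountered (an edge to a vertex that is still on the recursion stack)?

DFS from M (visiting neighbors in alphabetical order); mark gray on enter, black on exit:
M gray
  D gray
    F gray
      G gray
      G black
      K gray
        J gray
          J→G: G black — skip
          I gray
            E gray
              A gray
                A→G: G black — skip
                A→J: J is gray → back edge
First back edge: A → J.

A->J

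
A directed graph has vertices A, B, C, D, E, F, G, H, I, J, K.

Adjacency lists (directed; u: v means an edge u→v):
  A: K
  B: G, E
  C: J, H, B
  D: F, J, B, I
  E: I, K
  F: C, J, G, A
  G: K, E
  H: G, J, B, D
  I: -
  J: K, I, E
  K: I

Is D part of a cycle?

Yes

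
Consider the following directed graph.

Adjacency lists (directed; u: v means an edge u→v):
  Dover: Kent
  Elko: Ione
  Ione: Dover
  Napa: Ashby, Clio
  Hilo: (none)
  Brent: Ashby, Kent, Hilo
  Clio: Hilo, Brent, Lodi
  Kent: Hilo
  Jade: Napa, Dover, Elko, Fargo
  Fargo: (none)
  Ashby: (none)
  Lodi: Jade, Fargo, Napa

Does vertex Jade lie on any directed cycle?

Jade is on a cycle iff Jade can reach itself via ≥1 edge.
Jade → Napa → Clio → Lodi → Jade — yes.

Yes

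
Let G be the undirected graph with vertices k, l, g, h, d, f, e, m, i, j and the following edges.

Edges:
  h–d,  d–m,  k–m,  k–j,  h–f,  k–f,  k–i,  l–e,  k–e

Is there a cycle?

Yes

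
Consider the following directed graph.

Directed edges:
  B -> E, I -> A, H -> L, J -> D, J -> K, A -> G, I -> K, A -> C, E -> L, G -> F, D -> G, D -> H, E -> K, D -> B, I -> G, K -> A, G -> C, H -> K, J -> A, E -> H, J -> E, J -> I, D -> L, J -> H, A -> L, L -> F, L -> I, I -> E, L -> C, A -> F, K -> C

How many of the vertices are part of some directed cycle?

6

A vertex is on a directed cycle iff it belongs to a strongly connected component of size ≥ 2 (or has a self-loop).
The vertices on cycles are {A, E, H, I, K, L} — 6 in total.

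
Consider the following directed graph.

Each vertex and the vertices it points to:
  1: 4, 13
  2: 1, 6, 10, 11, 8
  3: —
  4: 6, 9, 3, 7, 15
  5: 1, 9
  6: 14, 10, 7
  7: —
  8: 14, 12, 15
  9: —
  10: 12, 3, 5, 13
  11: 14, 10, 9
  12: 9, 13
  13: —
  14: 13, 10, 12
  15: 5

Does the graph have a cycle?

Yes

DFS with white/gray/black marking, starting from 13:
13 gray
13 black
1 gray
  4 gray
    6 gray
      14 gray
        14→13: 13 black — skip
        10 gray
          12 gray
            9 gray
            9 black
            12→13: 13 black — skip
          12 black
          3 gray
          3 black
          5 gray
            5→1: 1 is gray → back edge
Back edge found, so a cycle exists: 1 → 4 → 6 → 14 → 10 → 5 → 1.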